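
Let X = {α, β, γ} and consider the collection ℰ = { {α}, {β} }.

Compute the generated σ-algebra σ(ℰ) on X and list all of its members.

Initial family (4 sets): { {}, {α}, {β}, X }.
Pass 1: 3 new —
  {α, β}  = {α} ∪ {β}
  {α, γ}  = X∖{β}
  {β, γ}  = X∖{α}
Pass 2. New:
  {γ}  = X∖{α, β}
Pass 3 adds nothing — fixpoint reached.

|σ(ℰ)| = 8.  σ(ℰ) = { {}, {α}, {β}, {γ}, {α, β}, {α, γ}, {β, γ}, X }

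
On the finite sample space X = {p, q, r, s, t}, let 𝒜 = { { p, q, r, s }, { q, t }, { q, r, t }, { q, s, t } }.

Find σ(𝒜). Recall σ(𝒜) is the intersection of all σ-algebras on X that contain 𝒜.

Start: 𝒜 ∪ {∅, X} = { {  }, { q, t }, { q, r, t }, { q, s, t }, { p, q, r, s }, X }.
Pass 1. New:
  { t }  = complement { p, q, r, s }
  { p, r }  = complement { q, s, t }
  { p, s }  = complement { q, r, t }
  { p, r, s }  = complement { q, t }
  { q, r, s, t }  = { q, r, t } ∪ { q, s, t }
  — 11 sets.
Pass 2: 6 new —
  { p }  = complement { q, r, s, t }
  { p, r, t }  = { t } ∪ { p, r }
  { p, s, t }  = { t } ∪ { p, s }
  { p, q, r, t }  = { q, t } ∪ { p, r }
  { p, q, s, t }  = { q, t } ∪ { p, s }
  { p, r, s, t }  = { t } ∪ { p, r, s }
  — 17 sets.
Pass 3. New:
  { q }  = complement { p, r, s, t }
  { r }  = complement { p, q, s, t }
  { s }  = complement { p, q, r, t }
  { p, t }  = { t } ∪ { p }
  { q, r }  = complement { p, s, t }
  { q, s }  = complement { p, r, t }
  { p, q, t }  = { q, t } ∪ { p }
  — 24 sets.
Pass 4 adds 7:
  { p, q }  = { q } ∪ { p }
  { r, s }  = complement { p, q, t }
  { r, t }  = { t } ∪ { r }
  { s, t }  = { t } ∪ { s }
  { p, q, r }  = { q } ∪ { p, r }
  { p, q, s }  = { q } ∪ { p, s }
  { q, r, s }  = complement { p, t }
  — 31 sets.
Pass 5: 1 new —
  { r, s, t }  = complement { p, q }
  — 32 sets.
Pass 6 adds nothing — fixpoint reached.

σ(𝒜) = { {  }, { p }, { q }, { r }, { s }, { t }, { p, q }, { p, r }, { p, s }, { p, t }, { q, r }, { q, s }, { q, t }, { r, s }, { r, t }, { s, t }, { p, q, r }, { p, q, s }, { p, q, t }, { p, r, s }, { p, r, t }, { p, s, t }, { q, r, s }, { q, r, t }, { q, s, t }, { r, s, t }, { p, q, r, s }, { p, q, r, t }, { p, q, s, t }, { p, r, s, t }, { q, r, s, t }, X }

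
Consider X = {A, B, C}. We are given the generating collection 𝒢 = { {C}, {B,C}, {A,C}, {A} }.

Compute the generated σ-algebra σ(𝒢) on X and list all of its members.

Answer: σ(𝒢) = { {}, {A}, {B}, {C}, {A,B}, {A,C}, {B,C}, X }

Trace:
Take S₀ = 𝒢 ∪ {∅, X} = { {}, {A}, {C}, {A,C}, {B,C}, X }.
Step 1: 2 new —
  {B}  = complement {A,C}
  {A,B}  = complement {C}
  |family| = 8
Step 2: no new sets; the family is a σ-algebra.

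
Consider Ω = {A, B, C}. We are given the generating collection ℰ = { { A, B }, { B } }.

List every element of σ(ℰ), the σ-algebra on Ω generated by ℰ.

σ(ℰ) = { ∅, { A }, { B }, { C }, { A, B }, { A, C }, { B, C }, Ω }

Working:
Seed the family with ℰ together with ∅ and Ω: { ∅, { B }, { A, B }, Ω }.
Pass 1 adds 2:
  { C }  = Ω∖{ A, B }
  { A, C }  = Ω∖{ B }
  [6 total]
Pass 2. New:
  { B, C }  = { C } ∪ { B }
  [7 total]
Pass 3 adds 1:
  { A }  = Ω∖{ B, C }
  [8 total]
Pass 4: no new sets; the family is a σ-algebra.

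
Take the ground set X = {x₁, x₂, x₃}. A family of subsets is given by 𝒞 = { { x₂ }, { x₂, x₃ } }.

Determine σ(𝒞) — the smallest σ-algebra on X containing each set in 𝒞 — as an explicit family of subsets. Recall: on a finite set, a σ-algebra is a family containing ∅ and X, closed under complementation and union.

Begin from { {}, { x₂ }, { x₂, x₃ }, X } (that is, 𝒞 plus ∅ and X).
Pass 1 adds 2:
  { x₁ }  = ᶜ of { x₂, x₃ }
  { x₁, x₃ }  = ᶜ of { x₂ }
Pass 2 (1 new):
  { x₁, x₂ }  = { x₂ } ∪ { x₁ }
Pass 3: +1 →
  { x₃ }  = ᶜ of { x₁, x₂ }
Pass 4: no new sets; the family is a σ-algebra.

|σ(𝒞)| = 8.  σ(𝒞) = { {}, { x₁ }, { x₂ }, { x₃ }, { x₁, x₂ }, { x₁, x₃ }, { x₂, x₃ }, X }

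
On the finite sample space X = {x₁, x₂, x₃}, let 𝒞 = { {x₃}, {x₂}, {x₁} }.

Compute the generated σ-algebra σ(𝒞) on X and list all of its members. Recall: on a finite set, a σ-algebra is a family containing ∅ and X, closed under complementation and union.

Take S₀ = 𝒞 ∪ {∅, X} = { {}, {x₁}, {x₂}, {x₃}, X }.
Round 1 (3 new):
  {x₁,x₂}  = X∖{x₃}
  {x₁,x₃}  = X∖{x₂}
  {x₂,x₃}  = X∖{x₁}
Round 2: already closed under ᶜ and ∪.

σ(𝒞) = { {}, {x₁}, {x₂}, {x₃}, {x₁,x₂}, {x₁,x₃}, {x₂,x₃}, X }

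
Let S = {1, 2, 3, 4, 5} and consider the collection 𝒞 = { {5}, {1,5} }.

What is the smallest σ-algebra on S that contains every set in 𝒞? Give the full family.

Answer: σ(𝒞) = { {}, {1}, {5}, {1,5}, {2,3,4}, {1,2,3,4}, {2,3,4,5}, S }

Derivation:
Initial family (4 sets): { {}, {5}, {1,5}, S }.
Round 1. New:
  {2,3,4}  = complement {1,5}
  {1,2,3,4}  = complement {5}
Round 2 (1 new):
  {2,3,4,5}  = {2,3,4} ∪ {5}
Round 3 adds 1:
  {1}  = complement {2,3,4,5}
Round 4: no new sets; the family is a σ-algebra.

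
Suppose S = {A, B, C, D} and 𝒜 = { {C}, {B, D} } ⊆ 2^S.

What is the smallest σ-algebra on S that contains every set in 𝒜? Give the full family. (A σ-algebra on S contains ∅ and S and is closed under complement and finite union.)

Answer: σ(𝒜) = { ∅, {A}, {C}, {A, C}, {B, D}, {A, B, D}, {B, C, D}, S }

Working:
Take S₀ = 𝒜 ∪ {∅, S} = { ∅, {C}, {B, D}, S }.
Step 1. New:
  {A, C}  = S∖{B, D}
  {A, B, D}  = S∖{C}
  {B, C, D}  = {C} ∪ {B, D}
  [7 total]
Step 2. New:
  {A}  = S∖{B, C, D}
  [8 total]
Step 3 adds nothing — fixpoint reached.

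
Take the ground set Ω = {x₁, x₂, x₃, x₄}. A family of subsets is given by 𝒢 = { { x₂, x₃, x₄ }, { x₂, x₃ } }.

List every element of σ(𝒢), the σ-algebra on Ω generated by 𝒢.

Answer: σ(𝒢) = { {}, { x₁ }, { x₄ }, { x₁, x₄ }, { x₂, x₃ }, { x₁, x₂, x₃ }, { x₂, x₃, x₄ }, Ω }

Check:
Initial family (4 sets): { {}, { x₂, x₃ }, { x₂, x₃, x₄ }, Ω }.
Round 1 (2 new):
  { x₁ }  = Ω∖{ x₂, x₃, x₄ }
  { x₁, x₄ }  = Ω∖{ x₂, x₃ }
  [6 total]
Round 2. New:
  { x₁, x₂, x₃ }  = { x₂, x₃ } ∪ { x₁ }
  [7 total]
Round 3: +1 →
  { x₄ }  = Ω∖{ x₁, x₂, x₃ }
  [8 total]
Round 4 adds nothing — fixpoint reached.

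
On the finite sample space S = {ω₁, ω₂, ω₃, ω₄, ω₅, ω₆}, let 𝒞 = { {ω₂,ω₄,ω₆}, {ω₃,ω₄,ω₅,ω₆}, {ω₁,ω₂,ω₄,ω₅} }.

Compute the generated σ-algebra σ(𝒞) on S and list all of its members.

Answer: σ(𝒞) = { ∅, {ω₁}, {ω₂}, {ω₃}, {ω₄}, {ω₅}, {ω₆}, {ω₁,ω₂}, {ω₁,ω₃}, {ω₁,ω₄}, {ω₁,ω₅}, {ω₁,ω₆}, {ω₂,ω₃}, {ω₂,ω₄}, {ω₂,ω₅}, {ω₂,ω₆}, {ω₃,ω₄}, {ω₃,ω₅}, {ω₃,ω₆}, {ω₄,ω₅}, {ω₄,ω₆}, {ω₅,ω₆}, {ω₁,ω₂,ω₃}, {ω₁,ω₂,ω₄}, {ω₁,ω₂,ω₅}, {ω₁,ω₂,ω₆}, {ω₁,ω₃,ω₄}, {ω₁,ω₃,ω₅}, {ω₁,ω₃,ω₆}, {ω₁,ω₄,ω₅}, {ω₁,ω₄,ω₆}, {ω₁,ω₅,ω₆}, {ω₂,ω₃,ω₄}, {ω₂,ω₃,ω₅}, {ω₂,ω₃,ω₆}, {ω₂,ω₄,ω₅}, {ω₂,ω₄,ω₆}, {ω₂,ω₅,ω₆}, {ω₃,ω₄,ω₅}, {ω₃,ω₄,ω₆}, {ω₃,ω₅,ω₆}, {ω₄,ω₅,ω₆}, {ω₁,ω₂,ω₃,ω₄}, {ω₁,ω₂,ω₃,ω₅}, {ω₁,ω₂,ω₃,ω₆}, {ω₁,ω₂,ω₄,ω₅}, {ω₁,ω₂,ω₄,ω₆}, {ω₁,ω₂,ω₅,ω₆}, {ω₁,ω₃,ω₄,ω₅}, {ω₁,ω₃,ω₄,ω₆}, {ω₁,ω₃,ω₅,ω₆}, {ω₁,ω₄,ω₅,ω₆}, {ω₂,ω₃,ω₄,ω₅}, {ω₂,ω₃,ω₄,ω₆}, {ω₂,ω₃,ω₅,ω₆}, {ω₂,ω₄,ω₅,ω₆}, {ω₃,ω₄,ω₅,ω₆}, {ω₁,ω₂,ω₃,ω₄,ω₅}, {ω₁,ω₂,ω₃,ω₄,ω₆}, {ω₁,ω₂,ω₃,ω₅,ω₆}, {ω₁,ω₂,ω₄,ω₅,ω₆}, {ω₁,ω₃,ω₄,ω₅,ω₆}, {ω₂,ω₃,ω₄,ω₅,ω₆}, S }

Working:
Start: 𝒞 ∪ {∅, S} = { ∅, {ω₂,ω₄,ω₆}, {ω₁,ω₂,ω₄,ω₅}, {ω₃,ω₄,ω₅,ω₆}, S }.
Step 1. New:
  {ω₁,ω₂}  = S∖{ω₃,ω₄,ω₅,ω₆}
  {ω₃,ω₆}  = S∖{ω₁,ω₂,ω₄,ω₅}
  {ω₁,ω₃,ω₅}  = S∖{ω₂,ω₄,ω₆}
  {ω₁,ω₂,ω₄,ω₅,ω₆}  = {ω₂,ω₄,ω₆} ∪ {ω₁,ω₂,ω₄,ω₅}
  {ω₂,ω₃,ω₄,ω₅,ω₆}  = {ω₂,ω₄,ω₆} ∪ {ω₃,ω₄,ω₅,ω₆}
  [10 total]
Step 2 (9 new):
  {ω₁}  = S∖{ω₂,ω₃,ω₄,ω₅,ω₆}
  {ω₃}  = S∖{ω₁,ω₂,ω₄,ω₅,ω₆}
  {ω₁,ω₂,ω₃,ω₅}  = {ω₁,ω₂} ∪ {ω₁,ω₃,ω₅}
  {ω₁,ω₂,ω₃,ω₆}  = {ω₁,ω₂} ∪ {ω₃,ω₆}
  {ω₁,ω₂,ω₄,ω₆}  = {ω₂,ω₄,ω₆} ∪ {ω₁,ω₂}
  {ω₁,ω₃,ω₅,ω₆}  = {ω₁,ω₃,ω₅} ∪ {ω₃,ω₆}
  {ω₂,ω₃,ω₄,ω₆}  = {ω₂,ω₄,ω₆} ∪ {ω₃,ω₆}
  {ω₁,ω₂,ω₃,ω₄,ω₅}  = {ω₁,ω₃,ω₅} ∪ {ω₁,ω₂,ω₄,ω₅}
  {ω₁,ω₃,ω₄,ω₅,ω₆}  = {ω₃,ω₄,ω₅,ω₆} ∪ {ω₁,ω₃,ω₅}
  [19 total]
Step 3: 12 new —
  {ω₂}  = S∖{ω₁,ω₃,ω₄,ω₅,ω₆}
  {ω₆}  = S∖{ω₁,ω₂,ω₃,ω₄,ω₅}
  {ω₁,ω₃}  = {ω₃} ∪ {ω₁}
  {ω₁,ω₅}  = S∖{ω₂,ω₃,ω₄,ω₆}
  {ω₂,ω₄}  = S∖{ω₁,ω₃,ω₅,ω₆}
  {ω₃,ω₅}  = S∖{ω₁,ω₂,ω₄,ω₆}
  {ω₄,ω₅}  = S∖{ω₁,ω₂,ω₃,ω₆}
  {ω₄,ω₆}  = S∖{ω₁,ω₂,ω₃,ω₅}
  {ω₁,ω₂,ω₃}  = {ω₁,ω₂} ∪ {ω₃}
  {ω₁,ω₃,ω₆}  = {ω₃,ω₆} ∪ {ω₁}
  {ω₁,ω₂,ω₃,ω₄,ω₆}  = {ω₂,ω₄,ω₆} ∪ {ω₁,ω₂,ω₃,ω₆}
  {ω₁,ω₂,ω₃,ω₅,ω₆}  = {ω₁,ω₃,ω₅} ∪ {ω₁,ω₂,ω₃,ω₆}
  [31 total]
Step 4 adds 25:
  {ω₄}  = S∖{ω₁,ω₂,ω₃,ω₅,ω₆}
  {ω₅}  = S∖{ω₁,ω₂,ω₃,ω₄,ω₆}
  {ω₁,ω₆}  = {ω₆} ∪ {ω₁}
  {ω₂,ω₃}  = {ω₂} ∪ {ω₃}
  {ω₂,ω₆}  = {ω₂} ∪ {ω₆}
  {ω₁,ω₂,ω₄}  = {ω₁,ω₂} ∪ {ω₂,ω₄}
  {ω₁,ω₂,ω₅}  = {ω₁,ω₂} ∪ {ω₁,ω₅}
  {ω₁,ω₂,ω₆}  = {ω₁,ω₂} ∪ {ω₆}
  {ω₁,ω₄,ω₅}  = {ω₄,ω₅} ∪ {ω₁,ω₅}
  {ω₁,ω₄,ω₆}  = {ω₄,ω₆} ∪ {ω₁}
  {ω₁,ω₅,ω₆}  = {ω₆} ∪ {ω₁,ω₅}
  {ω₂,ω₃,ω₄}  = {ω₃} ∪ {ω₂,ω₄}
  {ω₂,ω₃,ω₅}  = {ω₂} ∪ {ω₃,ω₅}
  {ω₂,ω₃,ω₆}  = {ω₂} ∪ {ω₃,ω₆}
  {ω₂,ω₄,ω₅}  = S∖{ω₁,ω₃,ω₆}
  {ω₃,ω₄,ω₅}  = {ω₄,ω₅} ∪ {ω₃}
  {ω₃,ω₄,ω₆}  = {ω₃} ∪ {ω₄,ω₆}
  {ω₃,ω₅,ω₆}  = {ω₆} ∪ {ω₃,ω₅}
  {ω₄,ω₅,ω₆}  = S∖{ω₁,ω₂,ω₃}
  {ω₁,ω₂,ω₃,ω₄}  = {ω₁,ω₂,ω₃} ∪ {ω₂,ω₄}
  {ω₁,ω₃,ω₄,ω₅}  = {ω₁,ω₃,ω₅} ∪ {ω₄,ω₅}
  {ω₁,ω₃,ω₄,ω₆}  = {ω₁,ω₃,ω₆} ∪ {ω₄,ω₆}
  {ω₁,ω₄,ω₅,ω₆}  = {ω₁,ω₅} ∪ {ω₄,ω₆}
  {ω₂,ω₃,ω₄,ω₅}  = {ω₃,ω₅} ∪ {ω₂,ω₄}
  {ω₂,ω₄,ω₅,ω₆}  = S∖{ω₁,ω₃}
  [56 total]
Step 5 (8 new):
  {ω₁,ω₄}  = {ω₄} ∪ {ω₁}
  {ω₂,ω₅}  = S∖{ω₁,ω₃,ω₄,ω₆}
  {ω₃,ω₄}  = {ω₃} ∪ {ω₄}
  {ω₅,ω₆}  = S∖{ω₁,ω₂,ω₃,ω₄}
  {ω₁,ω₃,ω₄}  = {ω₁,ω₃} ∪ {ω₄}
  {ω₂,ω₅,ω₆}  = {ω₂,ω₆} ∪ {ω₅}
  {ω₁,ω₂,ω₅,ω₆}  = {ω₁,ω₆} ∪ {ω₁,ω₂,ω₅}
  {ω₂,ω₃,ω₅,ω₆}  = {ω₂} ∪ {ω₃,ω₅,ω₆}
  [64 total]
Step 6: already closed under ᶜ and ∪.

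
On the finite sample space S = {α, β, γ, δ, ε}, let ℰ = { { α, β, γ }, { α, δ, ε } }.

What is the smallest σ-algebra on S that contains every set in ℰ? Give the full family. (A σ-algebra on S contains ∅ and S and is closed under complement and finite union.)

Take S₀ = ℰ ∪ {∅, S} = { ∅, { α, β, γ }, { α, δ, ε }, S }.
Round 1 adds 2:
  { β, γ }  = { α, δ, ε }ᶜ
  { δ, ε }  = { α, β, γ }ᶜ
  (now 6)
Round 2 (1 new):
  { β, γ, δ, ε }  = { δ, ε } ∪ { β, γ }
  (now 7)
Round 3: 1 new —
  { α }  = { β, γ, δ, ε }ᶜ
  (now 8)
After Round 4 the family is unchanged; done.

σ(ℰ) = { ∅, { α }, { β, γ }, { δ, ε }, { α, β, γ }, { α, δ, ε }, { β, γ, δ, ε }, S }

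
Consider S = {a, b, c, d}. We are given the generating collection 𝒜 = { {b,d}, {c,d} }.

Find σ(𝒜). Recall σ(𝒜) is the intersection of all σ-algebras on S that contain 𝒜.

Answer: σ(𝒜) = { ∅, {a}, {b}, {c}, {d}, {a,b}, {a,c}, {a,d}, {b,c}, {b,d}, {c,d}, {a,b,c}, {a,b,d}, {a,c,d}, {b,c,d}, S }

Trace:
Seed the family with 𝒜 together with ∅ and S: { ∅, {b,d}, {c,d}, S }.
Round 1. New:
  {a,b}  = S∖{c,d}
  {a,c}  = S∖{b,d}
  {b,c,d}  = {c,d} ∪ {b,d}
  |family| = 7
Round 2 (4 new):
  {a}  = S∖{b,c,d}
  {a,b,c}  = {a,b} ∪ {a,c}
  {a,b,d}  = {a,b} ∪ {b,d}
  {a,c,d}  = {c,d} ∪ {a,c}
  |family| = 11
Round 3: 3 new —
  {b}  = S∖{a,c,d}
  {c}  = S∖{a,b,d}
  {d}  = S∖{a,b,c}
  |family| = 14
Round 4: 2 new —
  {a,d}  = {d} ∪ {a}
  {b,c}  = {c} ∪ {b}
  |family| = 16
After Round 5 the family is unchanged; done.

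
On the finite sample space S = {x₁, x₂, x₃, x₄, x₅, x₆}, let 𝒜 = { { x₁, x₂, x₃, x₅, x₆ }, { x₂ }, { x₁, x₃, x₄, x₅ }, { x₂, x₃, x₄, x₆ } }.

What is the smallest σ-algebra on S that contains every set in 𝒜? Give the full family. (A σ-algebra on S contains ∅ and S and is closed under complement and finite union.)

Initial family (6 sets): { ∅, { x₂ }, { x₁, x₃, x₄, x₅ }, { x₂, x₃, x₄, x₆ }, { x₁, x₂, x₃, x₅, x₆ }, S }.
Round 1. New:
  { x₄ }  = ᶜ of { x₁, x₂, x₃, x₅, x₆ }
  { x₁, x₅ }  = ᶜ of { x₂, x₃, x₄, x₆ }
  { x₂, x₆ }  = ᶜ of { x₁, x₃, x₄, x₅ }
  { x₁, x₂, x₃, x₄, x₅ }  = { x₁, x₃, x₄, x₅ } ∪ { x₂ }
  { x₁, x₃, x₄, x₅, x₆ }  = ᶜ of { x₂ }
  — 11 sets.
Round 2 adds 6:
  { x₆ }  = ᶜ of { x₁, x₂, x₃, x₄, x₅ }
  { x₂, x₄ }  = { x₂ } ∪ { x₄ }
  { x₁, x₂, x₅ }  = { x₂ } ∪ { x₁, x₅ }
  { x₁, x₄, x₅ }  = { x₁, x₅ } ∪ { x₄ }
  { x₂, x₄, x₆ }  = { x₂, x₆ } ∪ { x₄ }
  { x₁, x₂, x₅, x₆ }  = { x₂, x₆ } ∪ { x₁, x₅ }
  — 17 sets.
Round 3. New:
  { x₃, x₄ }  = ᶜ of { x₁, x₂, x₅, x₆ }
  { x₄, x₆ }  = { x₄ } ∪ { x₆ }
  { x₁, x₃, x₅ }  = ᶜ of { x₂, x₄, x₆ }
  { x₁, x₅, x₆ }  = { x₁, x₅ } ∪ { x₆ }
  { x₂, x₃, x₆ }  = ᶜ of { x₁, x₄, x₅ }
  { x₃, x₄, x₆ }  = ᶜ of { x₁, x₂, x₅ }
  { x₁, x₂, x₄, x₅ }  = { x₁, x₄, x₅ } ∪ { x₁, x₂, x₅ }
  { x₁, x₃, x₅, x₆ }  = ᶜ of { x₂, x₄ }
  { x₁, x₄, x₅, x₆ }  = { x₁, x₄, x₅ } ∪ { x₆ }
  { x₁, x₂, x₄, x₅, x₆ }  = { x₁, x₄, x₅ } ∪ { x₂, x₄, x₆ }
  — 27 sets.
Round 4: 5 new —
  { x₃ }  = ᶜ of { x₁, x₂, x₄, x₅, x₆ }
  { x₂, x₃ }  = ᶜ of { x₁, x₄, x₅, x₆ }
  { x₃, x₆ }  = ᶜ of { x₁, x₂, x₄, x₅ }
  { x₂, x₃, x₄ }  = ᶜ of { x₁, x₅, x₆ }
  { x₁, x₂, x₃, x₅ }  = ᶜ of { x₄, x₆ }
  — 32 sets.
Round 5: no new sets; the family is a σ-algebra.

|σ(𝒜)| = 32.  σ(𝒜) = { ∅, { x₂ }, { x₃ }, { x₄ }, { x₆ }, { x₁, x₅ }, { x₂, x₃ }, { x₂, x₄ }, { x₂, x₆ }, { x₃, x₄ }, { x₃, x₆ }, { x₄, x₆ }, { x₁, x₂, x₅ }, { x₁, x₃, x₅ }, { x₁, x₄, x₅ }, { x₁, x₅, x₆ }, { x₂, x₃, x₄ }, { x₂, x₃, x₆ }, { x₂, x₄, x₆ }, { x₃, x₄, x₆ }, { x₁, x₂, x₃, x₅ }, { x₁, x₂, x₄, x₅ }, { x₁, x₂, x₅, x₆ }, { x₁, x₃, x₄, x₅ }, { x₁, x₃, x₅, x₆ }, { x₁, x₄, x₅, x₆ }, { x₂, x₃, x₄, x₆ }, { x₁, x₂, x₃, x₄, x₅ }, { x₁, x₂, x₃, x₅, x₆ }, { x₁, x₂, x₄, x₅, x₆ }, { x₁, x₃, x₄, x₅, x₆ }, S }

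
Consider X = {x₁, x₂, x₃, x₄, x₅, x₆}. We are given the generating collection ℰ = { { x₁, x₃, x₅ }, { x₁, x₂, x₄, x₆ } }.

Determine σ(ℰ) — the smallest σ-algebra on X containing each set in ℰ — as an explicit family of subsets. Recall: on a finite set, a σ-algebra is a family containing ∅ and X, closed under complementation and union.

Answer: σ(ℰ) = { ∅, { x₁ }, { x₃, x₅ }, { x₁, x₃, x₅ }, { x₂, x₄, x₆ }, { x₁, x₂, x₄, x₆ }, { x₂, x₃, x₄, x₅, x₆ }, X }

Working:
Initial family (4 sets): { ∅, { x₁, x₃, x₅ }, { x₁, x₂, x₄, x₆ }, X }.
Round 1: 2 new —
  { x₃, x₅ }  = { x₁, x₂, x₄, x₆ }ᶜ
  { x₂, x₄, x₆ }  = { x₁, x₃, x₅ }ᶜ
  |family| = 6
Round 2: +1 →
  { x₂, x₃, x₄, x₅, x₆ }  = { x₂, x₄, x₆ } ∪ { x₃, x₅ }
  |family| = 7
Round 3: 1 new —
  { x₁ }  = { x₂, x₃, x₄, x₅, x₆ }ᶜ
  |family| = 8
Round 4 adds nothing — fixpoint reached.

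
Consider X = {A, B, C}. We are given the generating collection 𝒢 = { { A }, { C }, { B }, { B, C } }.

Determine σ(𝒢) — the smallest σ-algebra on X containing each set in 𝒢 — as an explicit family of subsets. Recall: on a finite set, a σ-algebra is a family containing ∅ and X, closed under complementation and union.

Initial family (6 sets): { {}, { A }, { B }, { C }, { B, C }, X }.
Iteration 1: 2 new —
  { A, B }  = complement { C }
  { A, C }  = complement { B }
  [8 total]
Iteration 2: no new sets; the family is a σ-algebra.

|σ(𝒢)| = 8.  σ(𝒢) = { {}, { A }, { B }, { C }, { A, B }, { A, C }, { B, C }, X }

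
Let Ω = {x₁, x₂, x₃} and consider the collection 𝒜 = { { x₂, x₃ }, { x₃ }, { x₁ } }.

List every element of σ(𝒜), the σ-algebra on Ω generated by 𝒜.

Initial family (5 sets): { {}, { x₁ }, { x₃ }, { x₂, x₃ }, Ω }.
Step 1. New:
  { x₁, x₂ }  = Ω∖{ x₃ }
  { x₁, x₃ }  = { x₃ } ∪ { x₁ }
  |family| = 7
Step 2: 1 new —
  { x₂ }  = Ω∖{ x₁, x₃ }
  |family| = 8
After Step 3 the family is unchanged; done.

Hence σ(𝒜) has 8 members: { {}, { x₁ }, { x₂ }, { x₃ }, { x₁, x₂ }, { x₁, x₃ }, { x₂, x₃ }, Ω }.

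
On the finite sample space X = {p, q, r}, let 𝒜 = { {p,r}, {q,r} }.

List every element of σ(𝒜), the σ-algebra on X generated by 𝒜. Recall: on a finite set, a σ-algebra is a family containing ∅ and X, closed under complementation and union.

|σ(𝒜)| = 8.  σ(𝒜) = { {}, {p}, {q}, {r}, {p,q}, {p,r}, {q,r}, X }

Trace:
Initial family (4 sets): { {}, {p,r}, {q,r}, X }.
Pass 1 (2 new):
  {p}  = {q,r}ᶜ
  {q}  = {p,r}ᶜ
  |family| = 6
Pass 2: +1 →
  {p,q}  = {q} ∪ {p}
  |family| = 7
Pass 3 adds 1:
  {r}  = {p,q}ᶜ
  |family| = 8
Pass 4: closed — nothing new.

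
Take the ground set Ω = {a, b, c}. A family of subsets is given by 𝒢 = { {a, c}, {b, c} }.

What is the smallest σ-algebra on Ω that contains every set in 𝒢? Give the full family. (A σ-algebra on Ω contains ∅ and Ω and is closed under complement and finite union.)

Begin from { {}, {a, c}, {b, c}, Ω } (that is, 𝒢 plus ∅ and Ω).
Pass 1: +2 →
  {a}  = {b, c}ᶜ
  {b}  = {a, c}ᶜ
Pass 2: +1 →
  {a, b}  = {b} ∪ {a}
Pass 3 adds 1:
  {c}  = {a, b}ᶜ
Pass 4 adds nothing — fixpoint reached.

|σ(𝒢)| = 8.  σ(𝒢) = { {}, {a}, {b}, {c}, {a, b}, {a, c}, {b, c}, Ω }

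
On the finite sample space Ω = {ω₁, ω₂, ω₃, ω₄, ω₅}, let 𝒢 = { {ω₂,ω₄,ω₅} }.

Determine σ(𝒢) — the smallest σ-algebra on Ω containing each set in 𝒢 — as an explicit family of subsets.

Take S₀ = 𝒢 ∪ {∅, Ω} = { {}, {ω₂,ω₄,ω₅}, Ω }.
Iteration 1. New:
  {ω₁,ω₃}  = Ω∖{ω₂,ω₄,ω₅}
After Iteration 2 the family is unchanged; done.

|σ(𝒢)| = 4.  σ(𝒢) = { {}, {ω₁,ω₃}, {ω₂,ω₄,ω₅}, Ω }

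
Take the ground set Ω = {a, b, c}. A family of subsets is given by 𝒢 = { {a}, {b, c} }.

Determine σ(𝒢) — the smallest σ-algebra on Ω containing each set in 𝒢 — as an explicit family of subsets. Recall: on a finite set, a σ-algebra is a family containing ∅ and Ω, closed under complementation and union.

Initial family (4 sets): { ∅, {a}, {b, c}, Ω }.
Round 1: closed — nothing new.

|σ(𝒢)| = 4.  σ(𝒢) = { ∅, {a}, {b, c}, Ω }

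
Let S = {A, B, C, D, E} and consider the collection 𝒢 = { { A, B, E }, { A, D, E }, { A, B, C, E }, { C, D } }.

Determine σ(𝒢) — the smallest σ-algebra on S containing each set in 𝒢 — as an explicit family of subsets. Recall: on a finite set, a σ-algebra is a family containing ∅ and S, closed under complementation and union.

Start: 𝒢 ∪ {∅, S} = { {  }, { C, D }, { A, B, E }, { A, D, E }, { A, B, C, E }, S }.
Step 1 (4 new):
  { D }  = S∖{ A, B, C, E }
  { B, C }  = S∖{ A, D, E }
  { A, B, D, E }  = { A, D, E } ∪ { A, B, E }
  { A, C, D, E }  = { A, D, E } ∪ { C, D }
Step 2: +3 →
  { B }  = S∖{ A, C, D, E }
  { C }  = S∖{ A, B, D, E }
  { B, C, D }  = { C, D } ∪ { B, C }
Step 3: +2 →
  { A, E }  = S∖{ B, C, D }
  { B, D }  = { D } ∪ { B }
Step 4: 1 new —
  { A, C, E }  = S∖{ B, D }
After Step 5 the family is unchanged; done.

|σ(𝒢)| = 16.  σ(𝒢) = { {  }, { B }, { C }, { D }, { A, E }, { B, C }, { B, D }, { C, D }, { A, B, E }, { A, C, E }, { A, D, E }, { B, C, D }, { A, B, C, E }, { A, B, D, E }, { A, C, D, E }, S }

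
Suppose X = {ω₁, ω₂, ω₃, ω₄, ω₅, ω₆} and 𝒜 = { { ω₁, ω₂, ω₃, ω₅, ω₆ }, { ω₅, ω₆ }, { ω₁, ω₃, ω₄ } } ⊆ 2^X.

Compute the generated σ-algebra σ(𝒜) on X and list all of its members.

Begin from { {  }, { ω₅, ω₆ }, { ω₁, ω₃, ω₄ }, { ω₁, ω₂, ω₃, ω₅, ω₆ }, X } (that is, 𝒜 plus ∅ and X).
Round 1 (4 new):
  { ω₄ }  = complement { ω₁, ω₂, ω₃, ω₅, ω₆ }
  { ω₂, ω₅, ω₆ }  = complement { ω₁, ω₃, ω₄ }
  { ω₁, ω₂, ω₃, ω₄ }  = complement { ω₅, ω₆ }
  { ω₁, ω₃, ω₄, ω₅, ω₆ }  = { ω₁, ω₃, ω₄ } ∪ { ω₅, ω₆ }
  |family| = 9
Round 2 adds 3:
  { ω₂ }  = complement { ω₁, ω₃, ω₄, ω₅, ω₆ }
  { ω₄, ω₅, ω₆ }  = { ω₅, ω₆ } ∪ { ω₄ }
  { ω₂, ω₄, ω₅, ω₆ }  = { ω₂, ω₅, ω₆ } ∪ { ω₄ }
  |family| = 12
Round 3 (3 new):
  { ω₁, ω₃ }  = complement { ω₂, ω₄, ω₅, ω₆ }
  { ω₂, ω₄ }  = { ω₄ } ∪ { ω₂ }
  { ω₁, ω₂, ω₃ }  = complement { ω₄, ω₅, ω₆ }
  |family| = 15
Round 4 adds 1:
  { ω₁, ω₃, ω₅, ω₆ }  = complement { ω₂, ω₄ }
  |family| = 16
Round 5: closed — nothing new.

σ(𝒜) = { {  }, { ω₂ }, { ω₄ }, { ω₁, ω₃ }, { ω₂, ω₄ }, { ω₅, ω₆ }, { ω₁, ω₂, ω₃ }, { ω₁, ω₃, ω₄ }, { ω₂, ω₅, ω₆ }, { ω₄, ω₅, ω₆ }, { ω₁, ω₂, ω₃, ω₄ }, { ω₁, ω₃, ω₅, ω₆ }, { ω₂, ω₄, ω₅, ω₆ }, { ω₁, ω₂, ω₃, ω₅, ω₆ }, { ω₁, ω₃, ω₄, ω₅, ω₆ }, X }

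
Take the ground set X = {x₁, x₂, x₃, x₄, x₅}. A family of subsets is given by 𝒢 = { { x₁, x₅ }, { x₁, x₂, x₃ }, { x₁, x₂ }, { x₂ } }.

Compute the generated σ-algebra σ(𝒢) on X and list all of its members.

Answer: σ(𝒢) = { {  }, { x₁ }, { x₂ }, { x₃ }, { x₄ }, { x₅ }, { x₁, x₂ }, { x₁, x₃ }, { x₁, x₄ }, { x₁, x₅ }, { x₂, x₃ }, { x₂, x₄ }, { x₂, x₅ }, { x₃, x₄ }, { x₃, x₅ }, { x₄, x₅ }, { x₁, x₂, x₃ }, { x₁, x₂, x₄ }, { x₁, x₂, x₅ }, { x₁, x₃, x₄ }, { x₁, x₃, x₅ }, { x₁, x₄, x₅ }, { x₂, x₃, x₄ }, { x₂, x₃, x₅ }, { x₂, x₄, x₅ }, { x₃, x₄, x₅ }, { x₁, x₂, x₃, x₄ }, { x₁, x₂, x₃, x₅ }, { x₁, x₂, x₄, x₅ }, { x₁, x₃, x₄, x₅ }, { x₂, x₃, x₄, x₅ }, X }

Trace:
Initial family (6 sets): { {  }, { x₂ }, { x₁, x₂ }, { x₁, x₅ }, { x₁, x₂, x₃ }, X }.
Pass 1: +6 →
  { x₄, x₅ }  = complement { x₁, x₂, x₃ }
  { x₁, x₂, x₅ }  = { x₁, x₂ } ∪ { x₁, x₅ }
  { x₂, x₃, x₄ }  = complement { x₁, x₅ }
  { x₃, x₄, x₅ }  = complement { x₁, x₂ }
  { x₁, x₂, x₃, x₅ }  = { x₁, x₂, x₃ } ∪ { x₁, x₅ }
  { x₁, x₃, x₄, x₅ }  = complement { x₂ }
  (now 12)
Pass 2: 7 new —
  { x₄ }  = complement { x₁, x₂, x₃, x₅ }
  { x₃, x₄ }  = complement { x₁, x₂, x₅ }
  { x₁, x₄, x₅ }  = { x₄, x₅ } ∪ { x₁, x₅ }
  { x₂, x₄, x₅ }  = { x₂ } ∪ { x₄, x₅ }
  { x₁, x₂, x₃, x₄ }  = { x₁, x₂, x₃ } ∪ { x₂, x₃, x₄ }
  { x₁, x₂, x₄, x₅ }  = { x₁, x₂ } ∪ { x₄, x₅ }
  { x₂, x₃, x₄, x₅ }  = { x₃, x₄, x₅ } ∪ { x₂, x₃, x₄ }
  (now 19)
Pass 3: +7 →
  { x₁ }  = complement { x₂, x₃, x₄, x₅ }
  { x₃ }  = complement { x₁, x₂, x₄, x₅ }
  { x₅ }  = complement { x₁, x₂, x₃, x₄ }
  { x₁, x₃ }  = complement { x₂, x₄, x₅ }
  { x₂, x₃ }  = complement { x₁, x₄, x₅ }
  { x₂, x₄ }  = { x₂ } ∪ { x₄ }
  { x₁, x₂, x₄ }  = { x₁, x₂ } ∪ { x₄ }
  (now 26)
Pass 4 adds 6:
  { x₁, x₄ }  = { x₄ } ∪ { x₁ }
  { x₂, x₅ }  = { x₂ } ∪ { x₅ }
  { x₃, x₅ }  = complement { x₁, x₂, x₄ }
  { x₁, x₃, x₄ }  = { x₃, x₄ } ∪ { x₁, x₃ }
  { x₁, x₃, x₅ }  = complement { x₂, x₄ }
  { x₂, x₃, x₅ }  = { x₅ } ∪ { x₂, x₃ }
  (now 32)
Pass 5 adds nothing — fixpoint reached.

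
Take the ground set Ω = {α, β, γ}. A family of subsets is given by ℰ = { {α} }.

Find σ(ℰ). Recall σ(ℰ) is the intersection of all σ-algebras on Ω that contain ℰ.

Take S₀ = ℰ ∪ {∅, Ω} = { {}, {α}, Ω }.
Iteration 1 (1 new):
  {β,γ}  = ᶜ of {α}
  (now 4)
Iteration 2 adds nothing — fixpoint reached.

|σ(ℰ)| = 4.  σ(ℰ) = { {}, {α}, {β,γ}, Ω }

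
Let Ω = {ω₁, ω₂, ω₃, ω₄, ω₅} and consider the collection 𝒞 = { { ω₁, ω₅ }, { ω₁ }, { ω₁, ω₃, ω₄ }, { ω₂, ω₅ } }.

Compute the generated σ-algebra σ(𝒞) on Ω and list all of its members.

|σ(𝒞)| = 16.  σ(𝒞) = { ∅, { ω₁ }, { ω₂ }, { ω₅ }, { ω₁, ω₂ }, { ω₁, ω₅ }, { ω₂, ω₅ }, { ω₃, ω₄ }, { ω₁, ω₂, ω₅ }, { ω₁, ω₃, ω₄ }, { ω₂, ω₃, ω₄ }, { ω₃, ω₄, ω₅ }, { ω₁, ω₂, ω₃, ω₄ }, { ω₁, ω₃, ω₄, ω₅ }, { ω₂, ω₃, ω₄, ω₅ }, Ω }

Working:
Take S₀ = 𝒞 ∪ {∅, Ω} = { ∅, { ω₁ }, { ω₁, ω₅ }, { ω₂, ω₅ }, { ω₁, ω₃, ω₄ }, Ω }.
Pass 1 (4 new):
  { ω₁, ω₂, ω₅ }  = { ω₂, ω₅ } ∪ { ω₁, ω₅ }
  { ω₂, ω₃, ω₄ }  = { ω₁, ω₅ }ᶜ
  { ω₁, ω₃, ω₄, ω₅ }  = { ω₁, ω₃, ω₄ } ∪ { ω₁, ω₅ }
  { ω₂, ω₃, ω₄, ω₅ }  = { ω₁ }ᶜ
  |family| = 10
Pass 2: 3 new —
  { ω₂ }  = { ω₁, ω₃, ω₄, ω₅ }ᶜ
  { ω₃, ω₄ }  = { ω₁, ω₂, ω₅ }ᶜ
  { ω₁, ω₂, ω₃, ω₄ }  = { ω₁, ω₃, ω₄ } ∪ { ω₂, ω₃, ω₄ }
  |family| = 13
Pass 3: +2 →
  { ω₅ }  = { ω₁, ω₂, ω₃, ω₄ }ᶜ
  { ω₁, ω₂ }  = { ω₂ } ∪ { ω₁ }
  |family| = 15
Pass 4 (1 new):
  { ω₃, ω₄, ω₅ }  = { ω₁, ω₂ }ᶜ
  |family| = 16
Pass 5 adds nothing — fixpoint reached.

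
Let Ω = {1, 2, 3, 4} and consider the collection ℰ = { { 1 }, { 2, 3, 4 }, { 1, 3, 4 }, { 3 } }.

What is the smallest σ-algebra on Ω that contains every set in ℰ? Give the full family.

σ(ℰ) = { ∅, { 1 }, { 2 }, { 3 }, { 4 }, { 1, 2 }, { 1, 3 }, { 1, 4 }, { 2, 3 }, { 2, 4 }, { 3, 4 }, { 1, 2, 3 }, { 1, 2, 4 }, { 1, 3, 4 }, { 2, 3, 4 }, Ω }

Trace:
Take S₀ = ℰ ∪ {∅, Ω} = { ∅, { 1 }, { 3 }, { 1, 3, 4 }, { 2, 3, 4 }, Ω }.
Round 1 (3 new):
  { 2 }  = Ω∖{ 1, 3, 4 }
  { 1, 3 }  = { 3 } ∪ { 1 }
  { 1, 2, 4 }  = Ω∖{ 3 }
  — 9 sets.
Round 2: +4 →
  { 1, 2 }  = { 2 } ∪ { 1 }
  { 2, 3 }  = { 2 } ∪ { 3 }
  { 2, 4 }  = Ω∖{ 1, 3 }
  { 1, 2, 3 }  = { 2 } ∪ { 1, 3 }
  — 13 sets.
Round 3. New:
  { 4 }  = Ω∖{ 1, 2, 3 }
  { 1, 4 }  = Ω∖{ 2, 3 }
  { 3, 4 }  = Ω∖{ 1, 2 }
  — 16 sets.
Round 4: no new sets; the family is a σ-algebra.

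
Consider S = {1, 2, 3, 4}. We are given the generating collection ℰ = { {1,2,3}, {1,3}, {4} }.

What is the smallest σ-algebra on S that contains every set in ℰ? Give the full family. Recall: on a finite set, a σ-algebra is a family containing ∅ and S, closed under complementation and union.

Answer: σ(ℰ) = { {}, {2}, {4}, {1,3}, {2,4}, {1,2,3}, {1,3,4}, S }

Working:
Start: ℰ ∪ {∅, S} = { {}, {4}, {1,3}, {1,2,3}, S }.
Pass 1 (2 new):
  {2,4}  = S∖{1,3}
  {1,3,4}  = {1,3} ∪ {4}
  [7 total]
Pass 2. New:
  {2}  = S∖{1,3,4}
  [8 total]
Pass 3: stable.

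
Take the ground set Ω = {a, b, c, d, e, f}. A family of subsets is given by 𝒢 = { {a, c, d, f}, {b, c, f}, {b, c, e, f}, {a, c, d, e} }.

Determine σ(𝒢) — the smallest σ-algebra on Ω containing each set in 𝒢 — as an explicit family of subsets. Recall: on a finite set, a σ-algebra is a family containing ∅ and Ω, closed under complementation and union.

Initial family (6 sets): { ∅, {b, c, f}, {a, c, d, e}, {a, c, d, f}, {b, c, e, f}, Ω }.
Iteration 1: 6 new —
  {a, d}  = {b, c, e, f}ᶜ
  {b, e}  = {a, c, d, f}ᶜ
  {b, f}  = {a, c, d, e}ᶜ
  {a, d, e}  = {b, c, f}ᶜ
  {a, b, c, d, f}  = {a, c, d, f} ∪ {b, c, f}
  {a, c, d, e, f}  = {a, c, d, e} ∪ {a, c, d, f}
  |family| = 12
Iteration 2 (7 new):
  {b}  = {a, c, d, e, f}ᶜ
  {e}  = {a, b, c, d, f}ᶜ
  {b, e, f}  = {b, e} ∪ {b, f}
  {a, b, d, e}  = {a, d, e} ∪ {b, e}
  {a, b, d, f}  = {b, f} ∪ {a, d}
  {a, b, c, d, e}  = {b, e} ∪ {a, c, d, e}
  {a, b, d, e, f}  = {a, d, e} ∪ {b, f}
  |family| = 19
Iteration 3. New:
  {c}  = {a, b, d, e, f}ᶜ
  {f}  = {a, b, c, d, e}ᶜ
  {c, e}  = {a, b, d, f}ᶜ
  {c, f}  = {a, b, d, e}ᶜ
  {a, b, d}  = {b} ∪ {a, d}
  {a, c, d}  = {b, e, f}ᶜ
  |family| = 25
Iteration 4: +7 →
  {b, c}  = {b} ∪ {c}
  {e, f}  = {f} ∪ {e}
  {a, d, f}  = {f} ∪ {a, d}
  {b, c, e}  = {b, e} ∪ {c}
  {c, e, f}  = {a, b, d}ᶜ
  {a, b, c, d}  = {b} ∪ {a, c, d}
  {a, d, e, f}  = {a, d, e} ∪ {f}
  |family| = 32
After Iteration 5 the family is unchanged; done.

σ(𝒢) = { ∅, {b}, {c}, {e}, {f}, {a, d}, {b, c}, {b, e}, {b, f}, {c, e}, {c, f}, {e, f}, {a, b, d}, {a, c, d}, {a, d, e}, {a, d, f}, {b, c, e}, {b, c, f}, {b, e, f}, {c, e, f}, {a, b, c, d}, {a, b, d, e}, {a, b, d, f}, {a, c, d, e}, {a, c, d, f}, {a, d, e, f}, {b, c, e, f}, {a, b, c, d, e}, {a, b, c, d, f}, {a, b, d, e, f}, {a, c, d, e, f}, Ω }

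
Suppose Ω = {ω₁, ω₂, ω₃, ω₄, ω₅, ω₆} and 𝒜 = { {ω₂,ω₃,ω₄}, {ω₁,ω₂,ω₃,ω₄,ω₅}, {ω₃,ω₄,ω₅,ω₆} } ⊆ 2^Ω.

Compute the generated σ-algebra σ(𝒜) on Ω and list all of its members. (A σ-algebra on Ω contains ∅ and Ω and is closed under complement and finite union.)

Begin from { {}, {ω₂,ω₃,ω₄}, {ω₃,ω₄,ω₅,ω₆}, {ω₁,ω₂,ω₃,ω₄,ω₅}, Ω } (that is, 𝒜 plus ∅ and Ω).
Round 1. New:
  {ω₆}  = ᶜ of {ω₁,ω₂,ω₃,ω₄,ω₅}
  {ω₁,ω₂}  = ᶜ of {ω₃,ω₄,ω₅,ω₆}
  {ω₁,ω₅,ω₆}  = ᶜ of {ω₂,ω₃,ω₄}
  {ω₂,ω₃,ω₄,ω₅,ω₆}  = {ω₂,ω₃,ω₄} ∪ {ω₃,ω₄,ω₅,ω₆}
  [9 total]
Round 2 adds 6:
  {ω₁}  = ᶜ of {ω₂,ω₃,ω₄,ω₅,ω₆}
  {ω₁,ω₂,ω₆}  = {ω₁,ω₂} ∪ {ω₆}
  {ω₁,ω₂,ω₃,ω₄}  = {ω₂,ω₃,ω₄} ∪ {ω₁,ω₂}
  {ω₁,ω₂,ω₅,ω₆}  = {ω₁,ω₂} ∪ {ω₁,ω₅,ω₆}
  {ω₂,ω₃,ω₄,ω₆}  = {ω₂,ω₃,ω₄} ∪ {ω₆}
  {ω₁,ω₃,ω₄,ω₅,ω₆}  = {ω₃,ω₄,ω₅,ω₆} ∪ {ω₁,ω₅,ω₆}
  [15 total]
Round 3. New:
  {ω₂}  = ᶜ of {ω₁,ω₃,ω₄,ω₅,ω₆}
  {ω₁,ω₅}  = ᶜ of {ω₂,ω₃,ω₄,ω₆}
  {ω₁,ω₆}  = {ω₁} ∪ {ω₆}
  {ω₃,ω₄}  = ᶜ of {ω₁,ω₂,ω₅,ω₆}
  {ω₅,ω₆}  = ᶜ of {ω₁,ω₂,ω₃,ω₄}
  {ω₃,ω₄,ω₅}  = ᶜ of {ω₁,ω₂,ω₆}
  {ω₁,ω₂,ω₃,ω₄,ω₆}  = {ω₁,ω₂} ∪ {ω₂,ω₃,ω₄,ω₆}
  [22 total]
Round 4 (9 new):
  {ω₅}  = ᶜ of {ω₁,ω₂,ω₃,ω₄,ω₆}
  {ω₂,ω₆}  = {ω₂} ∪ {ω₆}
  {ω₁,ω₂,ω₅}  = {ω₂} ∪ {ω₁,ω₅}
  {ω₁,ω₃,ω₄}  = {ω₃,ω₄} ∪ {ω₁}
  {ω₂,ω₅,ω₆}  = {ω₅,ω₆} ∪ {ω₂}
  {ω₃,ω₄,ω₆}  = {ω₃,ω₄} ∪ {ω₆}
  {ω₁,ω₃,ω₄,ω₅}  = {ω₃,ω₄,ω₅} ∪ {ω₁,ω₅}
  {ω₁,ω₃,ω₄,ω₆}  = {ω₃,ω₄} ∪ {ω₁,ω₆}
  {ω₂,ω₃,ω₄,ω₅}  = ᶜ of {ω₁,ω₆}
  [31 total]
Round 5 (1 new):
  {ω₂,ω₅}  = ᶜ of {ω₁,ω₃,ω₄,ω₆}
  [32 total]
Round 6: closed — nothing new.

Hence σ(𝒜) has 32 members: { {}, {ω₁}, {ω₂}, {ω₅}, {ω₆}, {ω₁,ω₂}, {ω₁,ω₅}, {ω₁,ω₆}, {ω₂,ω₅}, {ω₂,ω₆}, {ω₃,ω₄}, {ω₅,ω₆}, {ω₁,ω₂,ω₅}, {ω₁,ω₂,ω₆}, {ω₁,ω₃,ω₄}, {ω₁,ω₅,ω₆}, {ω₂,ω₃,ω₄}, {ω₂,ω₅,ω₆}, {ω₃,ω₄,ω₅}, {ω₃,ω₄,ω₆}, {ω₁,ω₂,ω₃,ω₄}, {ω₁,ω₂,ω₅,ω₆}, {ω₁,ω₃,ω₄,ω₅}, {ω₁,ω₃,ω₄,ω₆}, {ω₂,ω₃,ω₄,ω₅}, {ω₂,ω₃,ω₄,ω₆}, {ω₃,ω₄,ω₅,ω₆}, {ω₁,ω₂,ω₃,ω₄,ω₅}, {ω₁,ω₂,ω₃,ω₄,ω₆}, {ω₁,ω₃,ω₄,ω₅,ω₆}, {ω₂,ω₃,ω₄,ω₅,ω₆}, Ω }.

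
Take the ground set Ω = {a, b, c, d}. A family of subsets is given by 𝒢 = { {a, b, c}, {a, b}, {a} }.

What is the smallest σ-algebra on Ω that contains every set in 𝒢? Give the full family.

Initial family (5 sets): { {}, {a}, {a, b}, {a, b, c}, Ω }.
Pass 1 (3 new):
  {d}  = complement {a, b, c}
  {c, d}  = complement {a, b}
  {b, c, d}  = complement {a}
  — 8 sets.
Pass 2 adds 3:
  {a, d}  = {d} ∪ {a}
  {a, b, d}  = {d} ∪ {a, b}
  {a, c, d}  = {c, d} ∪ {a}
  — 11 sets.
Pass 3: +3 →
  {b}  = complement {a, c, d}
  {c}  = complement {a, b, d}
  {b, c}  = complement {a, d}
  — 14 sets.
Pass 4: 2 new —
  {a, c}  = {c} ∪ {a}
  {b, d}  = {d} ∪ {b}
  — 16 sets.
Pass 5: stable.

σ(𝒢) = { {}, {a}, {b}, {c}, {d}, {a, b}, {a, c}, {a, d}, {b, c}, {b, d}, {c, d}, {a, b, c}, {a, b, d}, {a, c, d}, {b, c, d}, Ω }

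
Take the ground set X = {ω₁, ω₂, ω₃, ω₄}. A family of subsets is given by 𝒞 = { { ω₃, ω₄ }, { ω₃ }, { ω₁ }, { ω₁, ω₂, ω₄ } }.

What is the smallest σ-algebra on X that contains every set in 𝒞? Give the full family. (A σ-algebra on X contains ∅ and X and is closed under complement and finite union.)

Seed the family with 𝒞 together with ∅ and X: { {}, { ω₁ }, { ω₃ }, { ω₃, ω₄ }, { ω₁, ω₂, ω₄ }, X }.
Iteration 1 (4 new):
  { ω₁, ω₂ }  = complement { ω₃, ω₄ }
  { ω₁, ω₃ }  = { ω₃ } ∪ { ω₁ }
  { ω₁, ω₃, ω₄ }  = { ω₃, ω₄ } ∪ { ω₁ }
  { ω₂, ω₃, ω₄ }  = complement { ω₁ }
  — 10 sets.
Iteration 2: 3 new —
  { ω₂ }  = complement { ω₁, ω₃, ω₄ }
  { ω₂, ω₄ }  = complement { ω₁, ω₃ }
  { ω₁, ω₂, ω₃ }  = { ω₁, ω₂ } ∪ { ω₃ }
  — 13 sets.
Iteration 3: +2 →
  { ω₄ }  = complement { ω₁, ω₂, ω₃ }
  { ω₂, ω₃ }  = { ω₃ } ∪ { ω₂ }
  — 15 sets.
Iteration 4 (1 new):
  { ω₁, ω₄ }  = complement { ω₂, ω₃ }
  — 16 sets.
Iteration 5: already closed under ᶜ and ∪.

σ(𝒞) = { {}, { ω₁ }, { ω₂ }, { ω₃ }, { ω₄ }, { ω₁, ω₂ }, { ω₁, ω₃ }, { ω₁, ω₄ }, { ω₂, ω₃ }, { ω₂, ω₄ }, { ω₃, ω₄ }, { ω₁, ω₂, ω₃ }, { ω₁, ω₂, ω₄ }, { ω₁, ω₃, ω₄ }, { ω₂, ω₃, ω₄ }, X }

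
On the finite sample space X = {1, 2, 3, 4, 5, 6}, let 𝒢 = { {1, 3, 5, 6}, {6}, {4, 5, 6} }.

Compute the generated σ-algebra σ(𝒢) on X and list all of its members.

|σ(𝒢)| = 32.  σ(𝒢) = { {}, {2}, {4}, {5}, {6}, {1, 3}, {2, 4}, {2, 5}, {2, 6}, {4, 5}, {4, 6}, {5, 6}, {1, 2, 3}, {1, 3, 4}, {1, 3, 5}, {1, 3, 6}, {2, 4, 5}, {2, 4, 6}, {2, 5, 6}, {4, 5, 6}, {1, 2, 3, 4}, {1, 2, 3, 5}, {1, 2, 3, 6}, {1, 3, 4, 5}, {1, 3, 4, 6}, {1, 3, 5, 6}, {2, 4, 5, 6}, {1, 2, 3, 4, 5}, {1, 2, 3, 4, 6}, {1, 2, 3, 5, 6}, {1, 3, 4, 5, 6}, X }

Derivation:
Begin from { {}, {6}, {4, 5, 6}, {1, 3, 5, 6}, X } (that is, 𝒢 plus ∅ and X).
Step 1. New:
  {2, 4}  = {1, 3, 5, 6}ᶜ
  {1, 2, 3}  = {4, 5, 6}ᶜ
  {1, 2, 3, 4, 5}  = {6}ᶜ
  {1, 3, 4, 5, 6}  = {1, 3, 5, 6} ∪ {4, 5, 6}
  (now 9)
Step 2: +6 →
  {2}  = {1, 3, 4, 5, 6}ᶜ
  {2, 4, 6}  = {6} ∪ {2, 4}
  {1, 2, 3, 4}  = {1, 2, 3} ∪ {2, 4}
  {1, 2, 3, 6}  = {1, 2, 3} ∪ {6}
  {2, 4, 5, 6}  = {4, 5, 6} ∪ {2, 4}
  {1, 2, 3, 5, 6}  = {1, 3, 5, 6} ∪ {1, 2, 3}
  (now 15)
Step 3: 7 new —
  {4}  = {1, 2, 3, 5, 6}ᶜ
  {1, 3}  = {2, 4, 5, 6}ᶜ
  {2, 6}  = {2} ∪ {6}
  {4, 5}  = {1, 2, 3, 6}ᶜ
  {5, 6}  = {1, 2, 3, 4}ᶜ
  {1, 3, 5}  = {2, 4, 6}ᶜ
  {1, 2, 3, 4, 6}  = {2, 4, 6} ∪ {1, 2, 3, 6}
  (now 22)
Step 4. New:
  {5}  = {1, 2, 3, 4, 6}ᶜ
  {4, 6}  = {6} ∪ {4}
  {1, 3, 4}  = {1, 3} ∪ {4}
  {1, 3, 6}  = {1, 3} ∪ {6}
  {2, 4, 5}  = {2} ∪ {4, 5}
  {2, 5, 6}  = {5, 6} ∪ {2}
  {1, 2, 3, 5}  = {1, 3, 5} ∪ {2}
  {1, 3, 4, 5}  = {2, 6}ᶜ
  (now 30)
Step 5: 2 new —
  {2, 5}  = {2} ∪ {5}
  {1, 3, 4, 6}  = {1, 3, 6} ∪ {1, 3, 4}
  (now 32)
Step 6: already closed under ᶜ and ∪.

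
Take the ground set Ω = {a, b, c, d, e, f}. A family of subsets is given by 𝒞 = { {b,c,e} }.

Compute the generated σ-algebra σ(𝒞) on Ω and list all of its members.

σ(𝒞) = { {}, {a,d,f}, {b,c,e}, Ω }

Check:
Start: 𝒞 ∪ {∅, Ω} = { {}, {b,c,e}, Ω }.
Pass 1 (1 new):
  {a,d,f}  = complement {b,c,e}
Pass 2: closed — nothing new.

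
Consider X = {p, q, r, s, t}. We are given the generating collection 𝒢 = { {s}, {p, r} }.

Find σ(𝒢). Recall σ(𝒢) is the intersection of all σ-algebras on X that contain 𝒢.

σ(𝒢) = { {}, {s}, {p, r}, {q, t}, {p, r, s}, {q, s, t}, {p, q, r, t}, X }

Derivation:
Begin from { {}, {s}, {p, r}, X } (that is, 𝒢 plus ∅ and X).
Round 1 adds 3:
  {p, r, s}  = {p, r} ∪ {s}
  {q, s, t}  = complement {p, r}
  {p, q, r, t}  = complement {s}
  [7 total]
Round 2: +1 →
  {q, t}  = complement {p, r, s}
  [8 total]
Round 3: stable.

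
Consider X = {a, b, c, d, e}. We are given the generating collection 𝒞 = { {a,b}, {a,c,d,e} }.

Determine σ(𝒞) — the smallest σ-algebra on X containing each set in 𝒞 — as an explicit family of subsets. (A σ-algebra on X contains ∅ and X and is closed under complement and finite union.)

Take S₀ = 𝒞 ∪ {∅, X} = { {}, {a,b}, {a,c,d,e}, X }.
Round 1 adds 2:
  {b}  = complement {a,c,d,e}
  {c,d,e}  = complement {a,b}
  (now 6)
Round 2 (1 new):
  {b,c,d,e}  = {c,d,e} ∪ {b}
  (now 7)
Round 3: 1 new —
  {a}  = complement {b,c,d,e}
  (now 8)
Round 4: already closed under ᶜ and ∪.

Hence σ(𝒞) has 8 members: { {}, {a}, {b}, {a,b}, {c,d,e}, {a,c,d,e}, {b,c,d,e}, X }.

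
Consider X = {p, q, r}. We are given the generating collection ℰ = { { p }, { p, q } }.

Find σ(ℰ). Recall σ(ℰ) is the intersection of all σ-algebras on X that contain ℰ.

|σ(ℰ)| = 8.  σ(ℰ) = { ∅, { p }, { q }, { r }, { p, q }, { p, r }, { q, r }, X }

Check:
Initial family (4 sets): { ∅, { p }, { p, q }, X }.
Iteration 1: 2 new —
  { r }  = complement { p, q }
  { q, r }  = complement { p }
Iteration 2 adds 1:
  { p, r }  = { r } ∪ { p }
Iteration 3: +1 →
  { q }  = complement { p, r }
Iteration 4: stable.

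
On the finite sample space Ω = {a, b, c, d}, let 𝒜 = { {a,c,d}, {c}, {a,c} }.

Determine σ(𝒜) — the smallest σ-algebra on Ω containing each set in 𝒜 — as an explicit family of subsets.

σ(𝒜) (16 sets): { {}, {a}, {b}, {c}, {d}, {a,b}, {a,c}, {a,d}, {b,c}, {b,d}, {c,d}, {a,b,c}, {a,b,d}, {a,c,d}, {b,c,d}, Ω }

Working:
Take S₀ = 𝒜 ∪ {∅, Ω} = { {}, {c}, {a,c}, {a,c,d}, Ω }.
Step 1: 3 new —
  {b}  = Ω∖{a,c,d}
  {b,d}  = Ω∖{a,c}
  {a,b,d}  = Ω∖{c}
  (now 8)
Step 2: 3 new —
  {b,c}  = {c} ∪ {b}
  {a,b,c}  = {b} ∪ {a,c}
  {b,c,d}  = {c} ∪ {b,d}
  (now 11)
Step 3. New:
  {a}  = Ω∖{b,c,d}
  {d}  = Ω∖{a,b,c}
  {a,d}  = Ω∖{b,c}
  (now 14)
Step 4. New:
  {a,b}  = {b} ∪ {a}
  {c,d}  = {c} ∪ {d}
  (now 16)
Step 5: already closed under ᶜ and ∪.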